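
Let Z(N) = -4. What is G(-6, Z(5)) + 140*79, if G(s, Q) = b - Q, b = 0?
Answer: 11064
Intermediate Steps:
G(s, Q) = -Q (G(s, Q) = 0 - Q = -Q)
G(-6, Z(5)) + 140*79 = -1*(-4) + 140*79 = 4 + 11060 = 11064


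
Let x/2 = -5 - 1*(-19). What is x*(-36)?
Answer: -1008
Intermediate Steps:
x = 28 (x = 2*(-5 - 1*(-19)) = 2*(-5 + 19) = 2*14 = 28)
x*(-36) = 28*(-36) = -1008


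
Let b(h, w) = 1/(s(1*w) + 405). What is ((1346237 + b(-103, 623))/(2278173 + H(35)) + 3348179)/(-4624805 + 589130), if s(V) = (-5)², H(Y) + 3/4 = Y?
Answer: -6559948435767887/7906929477533625 ≈ -0.82965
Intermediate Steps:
H(Y) = -¾ + Y
s(V) = 25
b(h, w) = 1/430 (b(h, w) = 1/(25 + 405) = 1/430)
((1346237 + b(-103, 623))/(2278173 + H(35)) + 3348179)/(-4624805 + 589130) = ((1346237 + 1/430)/(2278173 + (-¾ + 35)) + 3348179)/(-4624805 + 589130) = (578881911/(430*(2278173 + 137/4)) + 3348179)/(-4035675) = (578881911/(430*(9112829/4)) + 3348179)*(-1/4035675) = ((578881911/430)*(4/9112829) + 3348179)*(-1/4035675) = (1157763822/1959258235 + 3348179)*(-1/4035675) = (6559948435767887/1959258235)*(-1/4035675) = -6559948435767887/7906929477533625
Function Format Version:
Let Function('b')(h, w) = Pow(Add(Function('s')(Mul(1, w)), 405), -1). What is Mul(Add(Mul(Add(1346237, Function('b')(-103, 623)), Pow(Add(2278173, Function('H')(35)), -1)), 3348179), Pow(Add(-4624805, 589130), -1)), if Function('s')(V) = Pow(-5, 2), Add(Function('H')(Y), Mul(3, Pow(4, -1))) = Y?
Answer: Rational(-6559948435767887, 7906929477533625) ≈ -0.82965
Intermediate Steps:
Function('H')(Y) = Add(Rational(-3, 4), Y)
Function('s')(V) = 25
Function('b')(h, w) = Rational(1, 430) (Function('b')(h, w) = Pow(Add(25, 405), -1) = Pow(430, -1) = Rational(1, 430))
Mul(Add(Mul(Add(1346237, Function('b')(-103, 623)), Pow(Add(2278173, Function('H')(35)), -1)), 3348179), Pow(Add(-4624805, 589130), -1)) = Mul(Add(Mul(Add(1346237, Rational(1, 430)), Pow(Add(2278173, Add(Rational(-3, 4), 35)), -1)), 3348179), Pow(Add(-4624805, 589130), -1)) = Mul(Add(Mul(Rational(578881911, 430), Pow(Add(2278173, Rational(137, 4)), -1)), 3348179), Pow(-4035675, -1)) = Mul(Add(Mul(Rational(578881911, 430), Pow(Rational(9112829, 4), -1)), 3348179), Rational(-1, 4035675)) = Mul(Add(Mul(Rational(578881911, 430), Rational(4, 9112829)), 3348179), Rational(-1, 4035675)) = Mul(Add(Rational(1157763822, 1959258235), 3348179), Rational(-1, 4035675)) = Mul(Rational(6559948435767887, 1959258235), Rational(-1, 4035675)) = Rational(-6559948435767887, 7906929477533625)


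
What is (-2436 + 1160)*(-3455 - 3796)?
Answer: 9252276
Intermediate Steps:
(-2436 + 1160)*(-3455 - 3796) = -1276*(-7251) = 9252276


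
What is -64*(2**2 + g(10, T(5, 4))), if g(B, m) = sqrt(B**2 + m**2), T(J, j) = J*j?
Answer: -256 - 640*sqrt(5) ≈ -1687.1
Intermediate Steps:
-64*(2**2 + g(10, T(5, 4))) = -64*(2**2 + sqrt(10**2 + (5*4)**2)) = -64*(4 + sqrt(100 + 20**2)) = -64*(4 + sqrt(100 + 400)) = -64*(4 + sqrt(500)) = -64*(4 + 10*sqrt(5)) = -256 - 640*sqrt(5)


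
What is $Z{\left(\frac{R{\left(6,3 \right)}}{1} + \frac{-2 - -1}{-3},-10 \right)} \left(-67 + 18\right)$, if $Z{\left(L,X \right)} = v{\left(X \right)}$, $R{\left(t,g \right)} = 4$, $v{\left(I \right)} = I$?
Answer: $490$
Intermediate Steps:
$Z{\left(L,X \right)} = X$
$Z{\left(\frac{R{\left(6,3 \right)}}{1} + \frac{-2 - -1}{-3},-10 \right)} \left(-67 + 18\right) = - 10 \left(-67 + 18\right) = \left(-10\right) \left(-49\right) = 490$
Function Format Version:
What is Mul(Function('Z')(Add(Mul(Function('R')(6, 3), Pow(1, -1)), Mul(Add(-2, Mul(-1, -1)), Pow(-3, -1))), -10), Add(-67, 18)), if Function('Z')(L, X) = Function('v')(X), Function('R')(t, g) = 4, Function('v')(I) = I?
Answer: 490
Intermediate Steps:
Function('Z')(L, X) = X
Mul(Function('Z')(Add(Mul(Function('R')(6, 3), Pow(1, -1)), Mul(Add(-2, Mul(-1, -1)), Pow(-3, -1))), -10), Add(-67, 18)) = Mul(-10, Add(-67, 18)) = Mul(-10, -49) = 490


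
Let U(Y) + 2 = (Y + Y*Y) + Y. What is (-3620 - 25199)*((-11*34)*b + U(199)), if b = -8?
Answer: -1238899991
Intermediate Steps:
U(Y) = -2 + Y² + 2*Y (U(Y) = -2 + ((Y + Y*Y) + Y) = -2 + ((Y + Y²) + Y) = -2 + (Y² + 2*Y) = -2 + Y² + 2*Y)
(-3620 - 25199)*((-11*34)*b + U(199)) = (-3620 - 25199)*(-11*34*(-8) + (-2 + 199² + 2*199)) = -28819*(-374*(-8) + (-2 + 39601 + 398)) = -28819*(2992 + 39997) = -28819*42989 = -1238899991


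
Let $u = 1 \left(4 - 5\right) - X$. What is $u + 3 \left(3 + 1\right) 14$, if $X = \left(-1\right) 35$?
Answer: $202$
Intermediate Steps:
$X = -35$
$u = 34$ ($u = 1 \left(4 - 5\right) - -35 = 1 \left(-1\right) + 35 = -1 + 35 = 34$)
$u + 3 \left(3 + 1\right) 14 = 34 + 3 \left(3 + 1\right) 14 = 34 + 3 \cdot 4 \cdot 14 = 34 + 12 \cdot 14 = 34 + 168 = 202$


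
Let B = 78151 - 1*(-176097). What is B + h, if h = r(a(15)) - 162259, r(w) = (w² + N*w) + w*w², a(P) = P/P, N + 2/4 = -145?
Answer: 183691/2 ≈ 91846.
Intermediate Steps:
N = -291/2 (N = -½ - 145 = -291/2 ≈ -145.50)
a(P) = 1
r(w) = w² + w³ - 291*w/2 (r(w) = (w² - 291*w/2) + w*w² = (w² - 291*w/2) + w³ = w² + w³ - 291*w/2)
B = 254248 (B = 78151 + 176097 = 254248)
h = -324805/2 (h = 1*(-291/2 + 1 + 1²) - 162259 = 1*(-291/2 + 1 + 1) - 162259 = 1*(-287/2) - 162259 = -287/2 - 162259 = -324805/2 ≈ -1.6240e+5)
B + h = 254248 - 324805/2 = 183691/2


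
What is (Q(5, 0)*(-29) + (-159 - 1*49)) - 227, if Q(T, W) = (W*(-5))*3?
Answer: -435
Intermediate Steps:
Q(T, W) = -15*W (Q(T, W) = -5*W*3 = -15*W)
(Q(5, 0)*(-29) + (-159 - 1*49)) - 227 = (-15*0*(-29) + (-159 - 1*49)) - 227 = (0*(-29) + (-159 - 49)) - 227 = (0 - 208) - 227 = -208 - 227 = -435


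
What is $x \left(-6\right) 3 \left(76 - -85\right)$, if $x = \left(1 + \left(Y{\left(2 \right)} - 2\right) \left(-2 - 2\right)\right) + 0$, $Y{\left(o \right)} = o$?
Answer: $-2898$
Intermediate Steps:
$x = 1$ ($x = \left(1 + \left(2 - 2\right) \left(-2 - 2\right)\right) + 0 = \left(1 + 0 \left(-4\right)\right) + 0 = \left(1 + 0\right) + 0 = 1 + 0 = 1$)
$x \left(-6\right) 3 \left(76 - -85\right) = 1 \left(-6\right) 3 \left(76 - -85\right) = \left(-6\right) 3 \left(76 + 85\right) = \left(-18\right) 161 = -2898$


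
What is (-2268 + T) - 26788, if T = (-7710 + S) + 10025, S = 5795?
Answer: -20946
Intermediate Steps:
T = 8110 (T = (-7710 + 5795) + 10025 = -1915 + 10025 = 8110)
(-2268 + T) - 26788 = (-2268 + 8110) - 26788 = 5842 - 26788 = -20946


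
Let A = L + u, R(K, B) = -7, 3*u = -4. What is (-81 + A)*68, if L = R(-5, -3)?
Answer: -18224/3 ≈ -6074.7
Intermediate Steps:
u = -4/3 (u = (⅓)*(-4) = -4/3 ≈ -1.3333)
L = -7
A = -25/3 (A = -7 - 4/3 = -25/3 ≈ -8.3333)
(-81 + A)*68 = (-81 - 25/3)*68 = -268/3*68 = -18224/3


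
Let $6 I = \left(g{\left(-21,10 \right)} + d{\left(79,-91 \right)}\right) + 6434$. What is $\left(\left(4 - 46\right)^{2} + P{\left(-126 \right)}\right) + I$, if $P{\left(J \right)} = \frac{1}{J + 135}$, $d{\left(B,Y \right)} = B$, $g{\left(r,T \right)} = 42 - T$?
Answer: $\frac{51389}{18} \approx 2854.9$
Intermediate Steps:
$I = \frac{6545}{6}$ ($I = \frac{\left(\left(42 - 10\right) + 79\right) + 6434}{6} = \frac{\left(32 + 79\right) + 6434}{6} = \frac{111 + 6434}{6} = \frac{1}{6} \cdot 6545 = \frac{6545}{6} \approx 1090.8$)
$P{\left(J \right)} = \frac{1}{135 + J}$
$\left(\left(4 - 46\right)^{2} + P{\left(-126 \right)}\right) + I = \left(\left(4 - 46\right)^{2} + \frac{1}{135 - 126}\right) + \frac{6545}{6} = \left(\left(-42\right)^{2} + \frac{1}{9}\right) + \frac{6545}{6} = \left(1764 + \frac{1}{9}\right) + \frac{6545}{6} = \frac{15877}{9} + \frac{6545}{6} = \frac{51389}{18}$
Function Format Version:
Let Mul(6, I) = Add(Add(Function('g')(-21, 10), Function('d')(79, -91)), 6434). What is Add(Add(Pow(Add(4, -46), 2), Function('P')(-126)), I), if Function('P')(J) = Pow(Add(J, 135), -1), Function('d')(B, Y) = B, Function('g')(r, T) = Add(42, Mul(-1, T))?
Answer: Rational(51389, 18) ≈ 2854.9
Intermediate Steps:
I = Rational(6545, 6) (I = Mul(Rational(1, 6), Add(Add(Add(42, Mul(-1, 10)), 79), 6434)) = Mul(Rational(1, 6), Add(Add(Add(42, -10), 79), 6434)) = Mul(Rational(1, 6), Add(Add(32, 79), 6434)) = Mul(Rational(1, 6), Add(111, 6434)) = Mul(Rational(1, 6), 6545) = Rational(6545, 6) ≈ 1090.8)
Function('P')(J) = Pow(Add(135, J), -1)
Add(Add(Pow(Add(4, -46), 2), Function('P')(-126)), I) = Add(Add(Pow(Add(4, -46), 2), Pow(Add(135, -126), -1)), Rational(6545, 6)) = Add(Add(Pow(-42, 2), Pow(9, -1)), Rational(6545, 6)) = Add(Add(1764, Rational(1, 9)), Rational(6545, 6)) = Add(Rational(15877, 9), Rational(6545, 6)) = Rational(51389, 18)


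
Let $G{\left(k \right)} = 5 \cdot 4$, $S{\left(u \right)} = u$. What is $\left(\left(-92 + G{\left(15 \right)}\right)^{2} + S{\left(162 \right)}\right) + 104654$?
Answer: $110000$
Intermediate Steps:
$G{\left(k \right)} = 20$
$\left(\left(-92 + G{\left(15 \right)}\right)^{2} + S{\left(162 \right)}\right) + 104654 = \left(\left(-92 + 20\right)^{2} + 162\right) + 104654 = \left(\left(-72\right)^{2} + 162\right) + 104654 = \left(5184 + 162\right) + 104654 = 5346 + 104654 = 110000$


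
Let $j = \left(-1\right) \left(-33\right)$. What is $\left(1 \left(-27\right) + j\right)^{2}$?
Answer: $36$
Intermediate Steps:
$j = 33$
$\left(1 \left(-27\right) + j\right)^{2} = \left(1 \left(-27\right) + 33\right)^{2} = \left(-27 + 33\right)^{2} = 6^{2} = 36$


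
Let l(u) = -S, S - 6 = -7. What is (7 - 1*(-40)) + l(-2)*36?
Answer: 83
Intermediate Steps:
S = -1 (S = 6 - 7 = -1)
l(u) = 1 (l(u) = -1*(-1) = 1)
(7 - 1*(-40)) + l(-2)*36 = (7 - 1*(-40)) + 1*36 = (7 + 40) + 36 = 47 + 36 = 83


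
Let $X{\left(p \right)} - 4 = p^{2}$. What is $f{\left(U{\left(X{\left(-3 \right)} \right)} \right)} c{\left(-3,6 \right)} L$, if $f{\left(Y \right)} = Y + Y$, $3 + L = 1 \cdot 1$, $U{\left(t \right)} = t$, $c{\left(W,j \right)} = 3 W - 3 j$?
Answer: $1404$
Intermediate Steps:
$X{\left(p \right)} = 4 + p^{2}$
$c{\left(W,j \right)} = - 3 j + 3 W$
$L = -2$ ($L = -3 + 1 \cdot 1 = -3 + 1 = -2$)
$f{\left(Y \right)} = 2 Y$
$f{\left(U{\left(X{\left(-3 \right)} \right)} \right)} c{\left(-3,6 \right)} L = 2 \left(4 + \left(-3\right)^{2}\right) \left(\left(-3\right) 6 + 3 \left(-3\right)\right) \left(-2\right) = 2 \left(4 + 9\right) \left(-18 - 9\right) \left(-2\right) = 2 \cdot 13 \left(-27\right) \left(-2\right) = 26 \left(-27\right) \left(-2\right) = \left(-702\right) \left(-2\right) = 1404$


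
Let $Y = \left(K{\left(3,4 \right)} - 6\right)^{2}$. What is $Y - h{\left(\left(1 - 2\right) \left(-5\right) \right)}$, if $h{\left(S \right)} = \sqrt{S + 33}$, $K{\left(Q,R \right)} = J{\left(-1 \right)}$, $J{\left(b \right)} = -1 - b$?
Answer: $36 - \sqrt{38} \approx 29.836$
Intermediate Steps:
$K{\left(Q,R \right)} = 0$ ($K{\left(Q,R \right)} = -1 - -1 = -1 + 1 = 0$)
$h{\left(S \right)} = \sqrt{33 + S}$
$Y = 36$ ($Y = \left(0 - 6\right)^{2} = \left(-6\right)^{2} = 36$)
$Y - h{\left(\left(1 - 2\right) \left(-5\right) \right)} = 36 - \sqrt{33 + \left(1 - 2\right) \left(-5\right)} = 36 - \sqrt{33 - -5} = 36 - \sqrt{33 + 5} = 36 - \sqrt{38}$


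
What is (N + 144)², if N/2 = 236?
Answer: 379456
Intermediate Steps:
N = 472 (N = 2*236 = 472)
(N + 144)² = (472 + 144)² = 616² = 379456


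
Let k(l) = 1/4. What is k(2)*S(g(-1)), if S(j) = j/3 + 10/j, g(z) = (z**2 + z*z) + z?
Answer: 31/12 ≈ 2.5833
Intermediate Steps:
g(z) = z + 2*z**2 (g(z) = (z**2 + z**2) + z = 2*z**2 + z = z + 2*z**2)
S(j) = 10/j + j/3 (S(j) = j*(1/3) + 10/j = j/3 + 10/j = 10/j + j/3)
k(l) = 1/4
k(2)*S(g(-1)) = (10/((-(1 + 2*(-1)))) + (-(1 + 2*(-1)))/3)/4 = (10/((-(1 - 2))) + (-(1 - 2))/3)/4 = (10/((-1*(-1))) + (-1*(-1))/3)/4 = (10/1 + (1/3)*1)/4 = (10*1 + 1/3)/4 = (10 + 1/3)/4 = (1/4)*(31/3) = 31/12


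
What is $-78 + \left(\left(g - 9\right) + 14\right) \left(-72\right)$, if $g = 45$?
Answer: $-3678$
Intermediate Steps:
$-78 + \left(\left(g - 9\right) + 14\right) \left(-72\right) = -78 + \left(\left(45 - 9\right) + 14\right) \left(-72\right) = -78 + \left(36 + 14\right) \left(-72\right) = -78 + 50 \left(-72\right) = -78 - 3600 = -3678$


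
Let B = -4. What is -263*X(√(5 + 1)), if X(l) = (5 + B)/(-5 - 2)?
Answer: 263/7 ≈ 37.571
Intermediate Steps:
X(l) = -⅐ (X(l) = (5 - 4)/(-5 - 2) = 1/(-7) = 1*(-⅐) = -⅐)
-263*X(√(5 + 1)) = -263*(-⅐) = 263/7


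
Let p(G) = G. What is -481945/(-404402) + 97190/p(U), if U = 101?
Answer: 39352506825/40844602 ≈ 963.47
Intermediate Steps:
-481945/(-404402) + 97190/p(U) = -481945/(-404402) + 97190/101 = -481945*(-1/404402) + 97190*(1/101) = 481945/404402 + 97190/101 = 39352506825/40844602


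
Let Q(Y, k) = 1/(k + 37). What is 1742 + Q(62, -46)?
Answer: 15677/9 ≈ 1741.9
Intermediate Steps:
Q(Y, k) = 1/(37 + k)
1742 + Q(62, -46) = 1742 + 1/(37 - 46) = 1742 + 1/(-9) = 1742 - ⅑ = 15677/9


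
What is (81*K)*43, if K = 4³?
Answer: 222912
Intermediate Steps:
K = 64
(81*K)*43 = (81*64)*43 = 5184*43 = 222912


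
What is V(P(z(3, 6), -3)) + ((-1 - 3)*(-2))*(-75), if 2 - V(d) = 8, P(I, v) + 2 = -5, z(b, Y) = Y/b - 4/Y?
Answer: -606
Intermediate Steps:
z(b, Y) = -4/Y + Y/b
P(I, v) = -7 (P(I, v) = -2 - 5 = -7)
V(d) = -6 (V(d) = 2 - 1*8 = 2 - 8 = -6)
V(P(z(3, 6), -3)) + ((-1 - 3)*(-2))*(-75) = -6 + ((-1 - 3)*(-2))*(-75) = -6 - 4*(-2)*(-75) = -6 + 8*(-75) = -6 - 600 = -606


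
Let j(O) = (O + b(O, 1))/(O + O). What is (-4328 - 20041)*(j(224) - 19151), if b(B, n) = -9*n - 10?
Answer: 209072446467/448 ≈ 4.6668e+8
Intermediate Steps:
b(B, n) = -10 - 9*n
j(O) = (-19 + O)/(2*O) (j(O) = (O + (-10 - 9*1))/(O + O) = (O + (-10 - 9))/((2*O)) = (O - 19)*(1/(2*O)) = (-19 + O)*(1/(2*O)) = (-19 + O)/(2*O))
(-4328 - 20041)*(j(224) - 19151) = (-4328 - 20041)*((1/2)*(-19 + 224)/224 - 19151) = -24369*((1/2)*(1/224)*205 - 19151) = -24369*(205/448 - 19151) = -24369*(-8579443/448) = 209072446467/448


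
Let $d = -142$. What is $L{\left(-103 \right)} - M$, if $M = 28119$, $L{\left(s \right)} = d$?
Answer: $-28261$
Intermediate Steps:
$L{\left(s \right)} = -142$
$L{\left(-103 \right)} - M = -142 - 28119 = -28261$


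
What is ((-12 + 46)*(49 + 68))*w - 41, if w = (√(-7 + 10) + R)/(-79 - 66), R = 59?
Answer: -240647/145 - 3978*√3/145 ≈ -1707.2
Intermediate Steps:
w = -59/145 - √3/145 (w = (√(-7 + 10) + 59)/(-79 - 66) = (√3 + 59)/(-145) = (59 + √3)*(-1/145) = -59/145 - √3/145 ≈ -0.41884)
((-12 + 46)*(49 + 68))*w - 41 = ((-12 + 46)*(49 + 68))*(-59/145 - √3/145) - 41 = (34*117)*(-59/145 - √3/145) - 41 = 3978*(-59/145 - √3/145) - 41 = (-234702/145 - 3978*√3/145) - 41 = -240647/145 - 3978*√3/145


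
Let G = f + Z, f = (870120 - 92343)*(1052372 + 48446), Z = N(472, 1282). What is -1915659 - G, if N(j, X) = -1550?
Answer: -856192835695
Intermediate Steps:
Z = -1550
f = 856190921586 (f = 777777*1100818 = 856190921586)
G = 856190920036 (G = 856190921586 - 1550 = 856190920036)
-1915659 - G = -1915659 - 1*856190920036 = -1915659 - 856190920036 = -856192835695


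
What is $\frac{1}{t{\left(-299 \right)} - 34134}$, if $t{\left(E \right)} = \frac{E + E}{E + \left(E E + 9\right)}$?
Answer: $- \frac{89111}{3041715472} \approx -2.9296 \cdot 10^{-5}$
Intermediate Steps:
$t{\left(E \right)} = \frac{2 E}{9 + E + E^{2}}$ ($t{\left(E \right)} = \frac{2 E}{E + \left(E^{2} + 9\right)} = \frac{2 E}{E + \left(9 + E^{2}\right)} = \frac{2 E}{9 + E + E^{2}}$)
$\frac{1}{t{\left(-299 \right)} - 34134} = \frac{1}{2 \left(-299\right) \frac{1}{9 - 299 + \left(-299\right)^{2}} - 34134} = \frac{1}{2 \left(-299\right) \frac{1}{9 - 299 + 89401} - 34134} = \frac{1}{2 \left(-299\right) \frac{1}{89111} - 34134} = \frac{1}{- \frac{598}{89111} - 34134} = \frac{1}{- \frac{3041715472}{89111}} = - \frac{89111}{3041715472}$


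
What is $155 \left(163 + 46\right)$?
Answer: $32395$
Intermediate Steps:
$155 \left(163 + 46\right) = 155 \cdot 209 = 32395$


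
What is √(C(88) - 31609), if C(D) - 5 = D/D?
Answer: 13*I*√187 ≈ 177.77*I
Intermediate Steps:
C(D) = 6 (C(D) = 5 + D/D = 5 + 1 = 6)
√(C(88) - 31609) = √(6 - 31609) = √(-31603) = 13*I*√187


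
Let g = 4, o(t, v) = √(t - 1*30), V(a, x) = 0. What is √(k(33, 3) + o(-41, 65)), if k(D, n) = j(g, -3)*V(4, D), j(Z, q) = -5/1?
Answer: (-71)^(¼) ≈ 2.0526 + 2.0526*I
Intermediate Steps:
o(t, v) = √(-30 + t) (o(t, v) = √(t - 30) = √(-30 + t))
j(Z, q) = -5 (j(Z, q) = -5*1 = -5)
k(D, n) = 0 (k(D, n) = -5*0 = 0)
√(k(33, 3) + o(-41, 65)) = √(0 + √(-30 - 41)) = √(0 + √(-71)) = √(0 + I*√71) = √(I*√71) = 71^(¼)*√I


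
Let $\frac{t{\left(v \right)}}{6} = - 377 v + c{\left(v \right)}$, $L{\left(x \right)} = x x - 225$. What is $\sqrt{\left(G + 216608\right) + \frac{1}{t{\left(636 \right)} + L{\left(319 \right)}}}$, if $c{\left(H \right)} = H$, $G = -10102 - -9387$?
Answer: $\frac{\sqrt{23986192100519870}}{333320} \approx 464.64$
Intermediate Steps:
$G = -715$ ($G = -10102 + 9387 = -715$)
$L{\left(x \right)} = -225 + x^{2}$ ($L{\left(x \right)} = x^{2} - 225 = -225 + x^{2}$)
$t{\left(v \right)} = - 2256 v$ ($t{\left(v \right)} = 6 \left(- 377 v + v\right) = 6 \left(- 376 v\right) = - 2256 v$)
$\sqrt{\left(G + 216608\right) + \frac{1}{t{\left(636 \right)} + L{\left(319 \right)}}} = \sqrt{\left(-715 + 216608\right) + \frac{1}{\left(-2256\right) 636 - \left(225 - 319^{2}\right)}} = \sqrt{215893 + \frac{1}{-1434816 + \left(-225 + 101761\right)}} = \sqrt{215893 + \frac{1}{-1434816 + 101536}} = \sqrt{215893 + \frac{1}{-1333280}} = \sqrt{215893 - \frac{1}{1333280}} = \sqrt{\frac{287845819039}{1333280}} = \frac{\sqrt{23986192100519870}}{333320}$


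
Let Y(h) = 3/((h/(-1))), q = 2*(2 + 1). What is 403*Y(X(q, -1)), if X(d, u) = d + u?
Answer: -1209/5 ≈ -241.80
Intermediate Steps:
q = 6 (q = 2*3 = 6)
Y(h) = -3/h (Y(h) = 3/((h*(-1))) = 3/((-h)) = 3*(-1/h) = -3/h)
403*Y(X(q, -1)) = 403*(-3/(6 - 1)) = 403*(-3/5) = -1209/5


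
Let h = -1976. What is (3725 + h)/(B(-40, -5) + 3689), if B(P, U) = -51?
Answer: 1749/3638 ≈ 0.48076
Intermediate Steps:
(3725 + h)/(B(-40, -5) + 3689) = (3725 - 1976)/(-51 + 3689) = 1749/3638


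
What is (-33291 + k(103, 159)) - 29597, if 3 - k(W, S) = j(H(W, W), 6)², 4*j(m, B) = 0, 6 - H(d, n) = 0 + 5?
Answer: -62885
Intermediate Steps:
H(d, n) = 1 (H(d, n) = 6 - (0 + 5) = 6 - 1*5 = 6 - 5 = 1)
j(m, B) = 0 (j(m, B) = (¼)*0 = 0)
k(W, S) = 3 (k(W, S) = 3 - 1*0² = 3 - 1*0 = 3 + 0 = 3)
(-33291 + k(103, 159)) - 29597 = (-33291 + 3) - 29597 = -33288 - 29597 = -62885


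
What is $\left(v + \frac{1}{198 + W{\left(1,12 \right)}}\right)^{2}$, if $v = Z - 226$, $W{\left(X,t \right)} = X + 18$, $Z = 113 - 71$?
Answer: $\frac{1594165329}{47089} \approx 33854.0$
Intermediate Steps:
$Z = 42$
$W{\left(X,t \right)} = 18 + X$
$v = -184$ ($v = 42 - 226 = -184$)
$\left(v + \frac{1}{198 + W{\left(1,12 \right)}}\right)^{2} = \left(-184 + \frac{1}{198 + \left(18 + 1\right)}\right)^{2} = \left(-184 + \frac{1}{198 + 19}\right)^{2} = \left(-184 + \frac{1}{217}\right)^{2} = \left(- \frac{39927}{217}\right)^{2} = \frac{1594165329}{47089}$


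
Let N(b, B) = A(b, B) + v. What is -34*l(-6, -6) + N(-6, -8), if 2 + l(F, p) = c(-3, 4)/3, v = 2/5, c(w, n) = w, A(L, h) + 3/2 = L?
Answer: 949/10 ≈ 94.900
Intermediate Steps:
A(L, h) = -3/2 + L
v = ⅖ (v = 2*(⅕) = ⅖ ≈ 0.40000)
l(F, p) = -3 (l(F, p) = -2 - 3/3 = -2 - 3*⅓ = -2 - 1 = -3)
N(b, B) = -11/10 + b (N(b, B) = (-3/2 + b) + ⅖ = -11/10 + b)
-34*l(-6, -6) + N(-6, -8) = -34*(-3) + (-11/10 - 6) = 102 - 71/10 = 949/10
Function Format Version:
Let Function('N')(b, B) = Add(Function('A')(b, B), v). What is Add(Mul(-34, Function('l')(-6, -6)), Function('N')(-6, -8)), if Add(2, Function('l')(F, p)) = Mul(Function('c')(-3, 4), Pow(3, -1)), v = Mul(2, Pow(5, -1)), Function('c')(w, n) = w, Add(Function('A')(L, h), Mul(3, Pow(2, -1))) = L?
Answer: Rational(949, 10) ≈ 94.900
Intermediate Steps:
Function('A')(L, h) = Add(Rational(-3, 2), L)
v = Rational(2, 5) (v = Mul(2, Rational(1, 5)) = Rational(2, 5) ≈ 0.40000)
Function('l')(F, p) = -3 (Function('l')(F, p) = Add(-2, Mul(-3, Pow(3, -1))) = Add(-2, Mul(-3, Rational(1, 3))) = Add(-2, -1) = -3)
Function('N')(b, B) = Add(Rational(-11, 10), b) (Function('N')(b, B) = Add(Add(Rational(-3, 2), b), Rational(2, 5)) = Add(Rational(-11, 10), b))
Add(Mul(-34, Function('l')(-6, -6)), Function('N')(-6, -8)) = Add(Mul(-34, -3), Add(Rational(-11, 10), -6)) = Add(102, Rational(-71, 10)) = Rational(949, 10)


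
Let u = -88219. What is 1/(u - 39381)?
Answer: -1/127600 ≈ -7.8370e-6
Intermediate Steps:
1/(u - 39381) = 1/(-88219 - 39381) = 1/(-127600) = -1/127600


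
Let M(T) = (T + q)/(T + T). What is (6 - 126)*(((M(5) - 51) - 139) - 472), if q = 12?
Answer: 79236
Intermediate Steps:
M(T) = (12 + T)/(2*T) (M(T) = (T + 12)/(T + T) = (12 + T)/((2*T)) = (12 + T)*(1/(2*T)) = (12 + T)/(2*T))
(6 - 126)*(((M(5) - 51) - 139) - 472) = (6 - 126)*((((1/2)*(12 + 5)/5 - 51) - 139) - 472) = -120*((((1/2)*(1/5)*17 - 51) - 139) - 472) = -120*(((17/10 - 51) - 139) - 472) = -120*((-493/10 - 139) - 472) = -120*(-1883/10 - 472) = -120*(-6603/10) = 79236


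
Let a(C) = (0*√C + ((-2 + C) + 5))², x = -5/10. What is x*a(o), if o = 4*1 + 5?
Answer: -72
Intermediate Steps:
o = 9 (o = 4 + 5 = 9)
x = -½ (x = -5*⅒ = -½ ≈ -0.50000)
a(C) = (3 + C)² (a(C) = (0 + (3 + C))² = (3 + C)²)
x*a(o) = -(3 + 9)²/2 = -½*12² = -½*144 = -72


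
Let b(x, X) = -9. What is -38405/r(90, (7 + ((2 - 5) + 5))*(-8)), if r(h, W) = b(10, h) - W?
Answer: -38405/63 ≈ -609.60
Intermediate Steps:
r(h, W) = -9 - W
-38405/r(90, (7 + ((2 - 5) + 5))*(-8)) = -38405/(-9 - (7 + ((2 - 5) + 5))*(-8)) = -38405/(-9 - (7 + (-3 + 5))*(-8)) = -38405/(-9 - (7 + 2)*(-8)) = -38405/(-9 - 9*(-8)) = -38405/(-9 - 1*(-72)) = -38405/(-9 + 72) = -38405/63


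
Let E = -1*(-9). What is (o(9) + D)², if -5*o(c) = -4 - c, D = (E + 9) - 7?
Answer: 4624/25 ≈ 184.96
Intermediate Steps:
E = 9
D = 11 (D = (9 + 9) - 7 = 18 - 7 = 11)
o(c) = ⅘ + c/5 (o(c) = -(-4 - c)/5 = ⅘ + c/5)
(o(9) + D)² = ((⅘ + (⅕)*9) + 11)² = ((⅘ + 9/5) + 11)² = (13/5 + 11)² = (68/5)² = 4624/25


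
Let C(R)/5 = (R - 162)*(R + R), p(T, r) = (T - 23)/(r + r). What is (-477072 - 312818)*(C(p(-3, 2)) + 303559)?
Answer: -248429488735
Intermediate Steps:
p(T, r) = (-23 + T)/(2*r) (p(T, r) = (-23 + T)/((2*r)) = (-23 + T)*(1/(2*r)) = (-23 + T)/(2*r))
C(R) = 10*R*(-162 + R) (C(R) = 5*((R - 162)*(R + R)) = 5*((-162 + R)*(2*R)) = 5*(2*R*(-162 + R)) = 10*R*(-162 + R))
(-477072 - 312818)*(C(p(-3, 2)) + 303559) = (-477072 - 312818)*(10*((½)*(-23 - 3)/2)*(-162 + (½)*(-23 - 3)/2) + 303559) = -789890*(10*((½)*(½)*(-26))*(-162 + (½)*(½)*(-26)) + 303559) = -789890*(10*(-13/2)*(-162 - 13/2) + 303559) = -789890*(10*(-13/2)*(-337/2) + 303559) = -789890*(21905/2 + 303559) = -789890*629023/2 = -248429488735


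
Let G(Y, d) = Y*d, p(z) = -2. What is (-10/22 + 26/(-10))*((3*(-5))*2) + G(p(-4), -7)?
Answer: 1162/11 ≈ 105.64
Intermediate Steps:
(-10/22 + 26/(-10))*((3*(-5))*2) + G(p(-4), -7) = (-10/22 + 26/(-10))*((3*(-5))*2) - 2*(-7) = (-10*1/22 + 26*(-⅒))*(-15*2) + 14 = (-5/11 - 13/5)*(-30) + 14 = -168/55*(-30) + 14 = 1008/11 + 14 = 1162/11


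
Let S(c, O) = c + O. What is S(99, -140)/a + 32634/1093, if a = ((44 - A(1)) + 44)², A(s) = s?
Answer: 246961933/8272917 ≈ 29.852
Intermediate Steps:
S(c, O) = O + c
a = 7569 (a = ((44 - 1*1) + 44)² = ((44 - 1) + 44)² = (43 + 44)² = 87² = 7569)
S(99, -140)/a + 32634/1093 = (-140 + 99)/7569 + 32634/1093 = -41*1/7569 + 32634*(1/1093) = -41/7569 + 32634/1093 = 246961933/8272917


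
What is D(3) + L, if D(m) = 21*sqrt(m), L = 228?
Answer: 228 + 21*sqrt(3) ≈ 264.37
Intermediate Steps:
D(3) + L = 21*sqrt(3) + 228 = 228 + 21*sqrt(3)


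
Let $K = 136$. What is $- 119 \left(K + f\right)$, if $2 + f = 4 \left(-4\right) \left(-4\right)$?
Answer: $-23562$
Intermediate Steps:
$f = 62$ ($f = -2 + 4 \left(-4\right) \left(-4\right) = -2 - -64 = -2 + 64 = 62$)
$- 119 \left(K + f\right) = - 119 \left(136 + 62\right) = \left(-119\right) 198 = -23562$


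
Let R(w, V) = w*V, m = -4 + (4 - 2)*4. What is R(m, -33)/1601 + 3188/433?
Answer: 5046832/693233 ≈ 7.2801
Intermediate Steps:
m = 4 (m = -4 + 2*4 = -4 + 8 = 4)
R(w, V) = V*w
R(m, -33)/1601 + 3188/433 = -33*4/1601 + 3188/433 = -132*1/1601 + 3188*(1/433) = -132/1601 + 3188/433 = 5046832/693233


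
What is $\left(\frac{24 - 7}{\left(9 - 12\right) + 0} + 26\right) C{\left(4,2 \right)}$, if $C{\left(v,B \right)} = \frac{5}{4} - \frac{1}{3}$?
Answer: $\frac{671}{36} \approx 18.639$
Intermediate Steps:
$C{\left(v,B \right)} = \frac{11}{12}$ ($C{\left(v,B \right)} = 5 \cdot \frac{1}{4} - \frac{1}{3} = \frac{5}{4} - \frac{1}{3} = \frac{11}{12}$)
$\left(\frac{24 - 7}{\left(9 - 12\right) + 0} + 26\right) C{\left(4,2 \right)} = \left(\frac{24 - 7}{\left(9 - 12\right) + 0} + 26\right) \frac{11}{12} = \left(\frac{17}{-3 + 0} + 26\right) \frac{11}{12} = \left(\frac{17}{-3} + 26\right) \frac{11}{12} = \left(17 \left(- \frac{1}{3}\right) + 26\right) \frac{11}{12} = \left(- \frac{17}{3} + 26\right) \frac{11}{12} = \frac{61}{3} \cdot \frac{11}{12} = \frac{671}{36}$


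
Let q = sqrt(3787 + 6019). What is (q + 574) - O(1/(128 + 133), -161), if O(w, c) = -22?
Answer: 596 + sqrt(9806) ≈ 695.03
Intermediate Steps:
q = sqrt(9806) ≈ 99.025
(q + 574) - O(1/(128 + 133), -161) = (sqrt(9806) + 574) - 1*(-22) = (574 + sqrt(9806)) + 22 = 596 + sqrt(9806)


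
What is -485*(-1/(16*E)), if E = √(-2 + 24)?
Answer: 485*√22/352 ≈ 6.4626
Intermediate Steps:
E = √22 ≈ 4.6904
-485*(-1/(16*E)) = -485*(-√22/352) = -(-485)*√22/352 = 485*√22/352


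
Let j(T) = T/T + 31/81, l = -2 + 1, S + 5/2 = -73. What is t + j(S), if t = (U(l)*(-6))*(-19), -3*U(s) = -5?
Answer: 15502/81 ≈ 191.38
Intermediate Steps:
S = -151/2 (S = -5/2 - 73 = -151/2 ≈ -75.500)
l = -1
U(s) = 5/3 (U(s) = -⅓*(-5) = 5/3)
j(T) = 112/81 (j(T) = 1 + 31*(1/81) = 1 + 31/81 = 112/81)
t = 190 (t = ((5/3)*(-6))*(-19) = -10*(-19) = 190)
t + j(S) = 190 + 112/81 = 15502/81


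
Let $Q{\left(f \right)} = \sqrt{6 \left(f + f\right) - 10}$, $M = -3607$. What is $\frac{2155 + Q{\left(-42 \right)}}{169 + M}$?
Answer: $- \frac{2155}{3438} - \frac{i \sqrt{514}}{3438} \approx -0.62682 - 0.0065944 i$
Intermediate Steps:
$Q{\left(f \right)} = \sqrt{-10 + 12 f}$ ($Q{\left(f \right)} = \sqrt{6 \cdot 2 f - 10} = \sqrt{12 f - 10} = \sqrt{-10 + 12 f}$)
$\frac{2155 + Q{\left(-42 \right)}}{169 + M} = \frac{2155 + \sqrt{-10 + 12 \left(-42\right)}}{169 - 3607} = \frac{2155 + \sqrt{-10 - 504}}{-3438} = \left(2155 + \sqrt{-514}\right) \left(- \frac{1}{3438}\right) = \left(2155 + i \sqrt{514}\right) \left(- \frac{1}{3438}\right) = - \frac{2155}{3438} - \frac{i \sqrt{514}}{3438}$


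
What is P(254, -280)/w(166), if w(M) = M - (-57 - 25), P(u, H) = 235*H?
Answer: -8225/31 ≈ -265.32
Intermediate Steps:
w(M) = 82 + M (w(M) = M - 1*(-82) = M + 82 = 82 + M)
P(254, -280)/w(166) = (235*(-280))/(82 + 166) = -65800/248 = -65800*1/248 = -8225/31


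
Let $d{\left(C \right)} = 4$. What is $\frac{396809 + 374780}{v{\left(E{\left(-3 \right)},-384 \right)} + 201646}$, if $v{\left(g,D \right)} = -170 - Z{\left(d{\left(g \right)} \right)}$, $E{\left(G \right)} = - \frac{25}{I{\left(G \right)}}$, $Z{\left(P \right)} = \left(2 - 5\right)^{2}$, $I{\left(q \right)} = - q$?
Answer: $\frac{110227}{28781} \approx 3.8299$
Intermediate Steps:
$Z{\left(P \right)} = 9$ ($Z{\left(P \right)} = \left(-3\right)^{2} = 9$)
$E{\left(G \right)} = \frac{25}{G}$ ($E{\left(G \right)} = - \frac{25}{\left(-1\right) G} = - 25 \left(- \frac{1}{G}\right) = \frac{25}{G}$)
$v{\left(g,D \right)} = -179$ ($v{\left(g,D \right)} = -170 - 9 = -179$)
$\frac{396809 + 374780}{v{\left(E{\left(-3 \right)},-384 \right)} + 201646} = \frac{396809 + 374780}{-179 + 201646} = \frac{771589}{201467} = 771589 \cdot \frac{1}{201467} = \frac{110227}{28781}$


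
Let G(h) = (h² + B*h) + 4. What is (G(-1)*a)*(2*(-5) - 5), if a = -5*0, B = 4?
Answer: 0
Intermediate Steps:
G(h) = 4 + h² + 4*h (G(h) = (h² + 4*h) + 4 = 4 + h² + 4*h)
a = 0
(G(-1)*a)*(2*(-5) - 5) = ((4 + (-1)² + 4*(-1))*0)*(2*(-5) - 5) = ((4 + 1 - 4)*0)*(-10 - 5) = (1*0)*(-15) = 0*(-15) = 0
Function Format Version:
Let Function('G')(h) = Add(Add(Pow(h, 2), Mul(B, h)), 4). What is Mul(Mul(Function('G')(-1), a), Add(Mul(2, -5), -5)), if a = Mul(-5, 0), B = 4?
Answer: 0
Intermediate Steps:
Function('G')(h) = Add(4, Pow(h, 2), Mul(4, h)) (Function('G')(h) = Add(Add(Pow(h, 2), Mul(4, h)), 4) = Add(4, Pow(h, 2), Mul(4, h)))
a = 0
Mul(Mul(Function('G')(-1), a), Add(Mul(2, -5), -5)) = Mul(Mul(Add(4, Pow(-1, 2), Mul(4, -1)), 0), Add(Mul(2, -5), -5)) = Mul(Mul(Add(4, 1, -4), 0), Add(-10, -5)) = Mul(Mul(1, 0), -15) = Mul(0, -15) = 0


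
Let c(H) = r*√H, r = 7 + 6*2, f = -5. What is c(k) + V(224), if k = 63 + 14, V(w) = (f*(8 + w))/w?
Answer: -145/28 + 19*√77 ≈ 161.55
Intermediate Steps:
V(w) = (-40 - 5*w)/w (V(w) = (-5*(8 + w))/w = (-40 - 5*w)/w)
r = 19 (r = 7 + 12 = 19)
k = 77
c(H) = 19*√H
c(k) + V(224) = 19*√77 + (-5 - 40/224) = 19*√77 + (-5 - 40*1/224) = 19*√77 + (-5 - 5/28) = 19*√77 - 145/28 = -145/28 + 19*√77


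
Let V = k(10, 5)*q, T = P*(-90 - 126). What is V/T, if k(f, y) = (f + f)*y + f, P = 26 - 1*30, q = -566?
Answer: -15565/216 ≈ -72.060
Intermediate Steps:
P = -4 (P = 26 - 30 = -4)
k(f, y) = f + 2*f*y (k(f, y) = (2*f)*y + f = 2*f*y + f = f + 2*f*y)
T = 864 (T = -4*(-90 - 126) = -4*(-216) = 864)
V = -62260 (V = (10*(1 + 2*5))*(-566) = (10*(1 + 10))*(-566) = (10*11)*(-566) = 110*(-566) = -62260)
V/T = -62260/864 = -62260*1/864 = -15565/216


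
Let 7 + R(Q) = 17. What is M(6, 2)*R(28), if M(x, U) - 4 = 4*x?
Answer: 280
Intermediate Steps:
M(x, U) = 4 + 4*x
R(Q) = 10 (R(Q) = -7 + 17 = 10)
M(6, 2)*R(28) = (4 + 4*6)*10 = (4 + 24)*10 = 28*10 = 280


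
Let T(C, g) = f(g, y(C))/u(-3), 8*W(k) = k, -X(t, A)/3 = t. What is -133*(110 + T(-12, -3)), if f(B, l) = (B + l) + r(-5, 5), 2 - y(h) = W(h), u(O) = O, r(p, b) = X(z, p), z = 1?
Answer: -88445/6 ≈ -14741.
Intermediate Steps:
X(t, A) = -3*t
r(p, b) = -3 (r(p, b) = -3*1 = -3)
W(k) = k/8
y(h) = 2 - h/8
f(B, l) = -3 + B + l (f(B, l) = (B + l) - 3 = -3 + B + l)
T(C, g) = 1/3 - g/3 + C/24 (T(C, g) = (-3 + g + (2 - C/8))/(-3) = (-1 + g - C/8)*(-1/3) = 1/3 - g/3 + C/24)
-133*(110 + T(-12, -3)) = -133*(110 + (1/3 - 1/3*(-3) + (1/24)*(-12))) = -133*(110 + (1/3 + 1 - 1/2)) = -133*(110 + 5/6) = -133*665/6 = -88445/6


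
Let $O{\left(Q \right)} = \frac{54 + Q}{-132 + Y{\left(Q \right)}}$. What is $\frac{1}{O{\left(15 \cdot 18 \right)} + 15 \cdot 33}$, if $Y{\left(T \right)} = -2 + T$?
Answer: $\frac{34}{16911} \approx 0.0020105$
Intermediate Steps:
$O{\left(Q \right)} = \frac{54 + Q}{-134 + Q}$ ($O{\left(Q \right)} = \frac{54 + Q}{-132 + \left(-2 + Q\right)} = \frac{54 + Q}{-134 + Q}$)
$\frac{1}{O{\left(15 \cdot 18 \right)} + 15 \cdot 33} = \frac{1}{\frac{54 + 15 \cdot 18}{-134 + 15 \cdot 18} + 15 \cdot 33} = \frac{1}{\frac{54 + 270}{-134 + 270} + 495} = \frac{1}{\frac{1}{136} \cdot 324 + 495} = \frac{1}{\frac{81}{34} + 495} = \frac{1}{\frac{16911}{34}} = \frac{34}{16911}$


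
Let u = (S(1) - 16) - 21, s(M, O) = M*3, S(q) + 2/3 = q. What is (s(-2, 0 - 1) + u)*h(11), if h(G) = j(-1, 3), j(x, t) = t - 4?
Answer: 128/3 ≈ 42.667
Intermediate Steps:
S(q) = -⅔ + q
s(M, O) = 3*M
j(x, t) = -4 + t
h(G) = -1 (h(G) = -4 + 3 = -1)
u = -110/3 (u = ((-⅔ + 1) - 16) - 21 = (⅓ - 16) - 21 = -47/3 - 21 = -110/3 ≈ -36.667)
(s(-2, 0 - 1) + u)*h(11) = (3*(-2) - 110/3)*(-1) = (-6 - 110/3)*(-1) = -128/3*(-1) = 128/3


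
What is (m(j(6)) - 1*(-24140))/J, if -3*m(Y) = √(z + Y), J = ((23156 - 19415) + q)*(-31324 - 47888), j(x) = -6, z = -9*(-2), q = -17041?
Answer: 1207/52675980 - √3/1580279400 ≈ 2.2913e-5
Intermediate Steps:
z = 18
J = 1053519600 (J = ((23156 - 19415) - 17041)*(-31324 - 47888) = (3741 - 17041)*(-79212) = -13300*(-79212) = 1053519600)
m(Y) = -√(18 + Y)/3
(m(j(6)) - 1*(-24140))/J = (-√(18 - 6)/3 - 1*(-24140))/1053519600 = (-2*√3/3 + 24140)*(1/1053519600) = (24140 - 2*√3/3)*(1/1053519600) = 1207/52675980 - √3/1580279400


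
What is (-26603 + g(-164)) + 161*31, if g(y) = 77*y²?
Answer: 2049380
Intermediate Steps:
(-26603 + g(-164)) + 161*31 = (-26603 + 77*(-164)²) + 161*31 = (-26603 + 77*26896) + 4991 = (-26603 + 2070992) + 4991 = 2044389 + 4991 = 2049380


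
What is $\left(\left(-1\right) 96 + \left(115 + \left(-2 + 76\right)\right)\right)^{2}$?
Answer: $8649$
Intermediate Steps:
$\left(\left(-1\right) 96 + \left(115 + \left(-2 + 76\right)\right)\right)^{2} = \left(-96 + \left(115 + 74\right)\right)^{2} = \left(-96 + 189\right)^{2} = 93^{2} = 8649$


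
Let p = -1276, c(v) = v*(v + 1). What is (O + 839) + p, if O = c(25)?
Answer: 213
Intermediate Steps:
c(v) = v*(1 + v)
O = 650 (O = 25*(1 + 25) = 25*26 = 650)
(O + 839) + p = (650 + 839) - 1276 = 1489 - 1276 = 213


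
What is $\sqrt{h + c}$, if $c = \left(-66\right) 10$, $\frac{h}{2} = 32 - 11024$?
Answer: $6 i \sqrt{629} \approx 150.48 i$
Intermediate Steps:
$h = -21984$ ($h = 2 \left(32 - 11024\right) = 2 \left(-10992\right) = -21984$)
$c = -660$
$\sqrt{h + c} = \sqrt{-21984 - 660} = \sqrt{-22644} = 6 i \sqrt{629}$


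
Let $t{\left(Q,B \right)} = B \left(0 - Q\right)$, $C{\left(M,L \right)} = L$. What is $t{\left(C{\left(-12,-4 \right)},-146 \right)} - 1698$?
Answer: $-2282$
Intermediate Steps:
$t{\left(Q,B \right)} = - B Q$ ($t{\left(Q,B \right)} = B \left(- Q\right) = - B Q$)
$t{\left(C{\left(-12,-4 \right)},-146 \right)} - 1698 = \left(-1\right) \left(-146\right) \left(-4\right) - 1698 = -584 - 1698 = -2282$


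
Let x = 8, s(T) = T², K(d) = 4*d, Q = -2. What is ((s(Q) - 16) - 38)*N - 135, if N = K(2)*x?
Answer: -3335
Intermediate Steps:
N = 64 (N = (4*2)*8 = 8*8 = 64)
((s(Q) - 16) - 38)*N - 135 = (((-2)² - 16) - 38)*64 - 135 = ((4 - 16) - 38)*64 - 135 = (-12 - 38)*64 - 135 = -50*64 - 135 = -3200 - 135 = -3335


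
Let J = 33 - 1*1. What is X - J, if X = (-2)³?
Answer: -40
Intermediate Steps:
X = -8
J = 32 (J = 33 - 1 = 32)
X - J = -8 - 1*32 = -8 - 32 = -40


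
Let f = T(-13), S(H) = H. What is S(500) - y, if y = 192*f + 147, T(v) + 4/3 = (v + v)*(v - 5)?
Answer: -89247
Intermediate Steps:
T(v) = -4/3 + 2*v*(-5 + v) (T(v) = -4/3 + (v + v)*(v - 5) = -4/3 + (2*v)*(-5 + v) = -4/3 + 2*v*(-5 + v))
f = 1400/3 (f = -4/3 - 10*(-13) + 2*(-13)² = -4/3 + 130 + 2*169 = -4/3 + 130 + 338 = 1400/3 ≈ 466.67)
y = 89747 (y = 192*(1400/3) + 147 = 89600 + 147 = 89747)
S(500) - y = 500 - 1*89747 = 500 - 89747 = -89247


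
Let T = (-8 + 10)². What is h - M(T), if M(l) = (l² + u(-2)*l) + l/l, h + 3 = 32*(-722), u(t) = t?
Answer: -23116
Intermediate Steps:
h = -23107 (h = -3 + 32*(-722) = -3 - 23104 = -23107)
T = 4 (T = 2² = 4)
M(l) = 1 + l² - 2*l (M(l) = (l² - 2*l) + l/l = (l² - 2*l) + 1 = 1 + l² - 2*l)
h - M(T) = -23107 - (1 + 4² - 2*4) = -23107 - (1 + 16 - 8) = -23107 - 1*9 = -23107 - 9 = -23116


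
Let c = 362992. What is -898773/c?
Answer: -898773/362992 ≈ -2.4760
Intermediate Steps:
-898773/c = -898773/362992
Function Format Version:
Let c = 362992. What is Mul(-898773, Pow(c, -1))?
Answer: Rational(-898773, 362992) ≈ -2.4760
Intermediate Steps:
Mul(-898773, Pow(c, -1)) = Mul(-898773, Pow(362992, -1)) = Mul(-898773, Rational(1, 362992)) = Rational(-898773, 362992)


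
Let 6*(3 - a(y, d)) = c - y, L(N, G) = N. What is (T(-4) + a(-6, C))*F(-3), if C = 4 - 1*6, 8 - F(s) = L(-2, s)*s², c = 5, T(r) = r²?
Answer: 1339/3 ≈ 446.33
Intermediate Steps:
F(s) = 8 + 2*s² (F(s) = 8 - (-2)*s² = 8 + 2*s²)
C = -2 (C = 4 - 6 = -2)
a(y, d) = 13/6 + y/6 (a(y, d) = 3 - (5 - y)/6 = 3 + (-⅚ + y/6) = 13/6 + y/6)
(T(-4) + a(-6, C))*F(-3) = ((-4)² + (13/6 + (⅙)*(-6)))*(8 + 2*(-3)²) = (16 + (13/6 - 1))*(8 + 2*9) = (16 + 7/6)*(8 + 18) = (103/6)*26 = 1339/3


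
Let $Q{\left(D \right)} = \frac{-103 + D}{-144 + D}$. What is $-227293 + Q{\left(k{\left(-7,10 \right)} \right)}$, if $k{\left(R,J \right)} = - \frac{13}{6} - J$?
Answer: $- \frac{212972850}{937} \approx -2.2729 \cdot 10^{5}$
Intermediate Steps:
$k{\left(R,J \right)} = - \frac{13}{6} - J$ ($k{\left(R,J \right)} = \left(-13\right) \frac{1}{6} - J = - \frac{13}{6} - J$)
$Q{\left(D \right)} = \frac{-103 + D}{-144 + D}$
$-227293 + Q{\left(k{\left(-7,10 \right)} \right)} = -227293 + \frac{-103 - \frac{73}{6}}{-144 - \frac{73}{6}} = -227293 + \frac{1}{- \frac{937}{6}} \left(- \frac{691}{6}\right) = -227293 - - \frac{691}{937} = -227293 + \frac{691}{937} = - \frac{212972850}{937}$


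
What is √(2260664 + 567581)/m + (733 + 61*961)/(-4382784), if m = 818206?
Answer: -29677/2191392 + √2828245/818206 ≈ -0.011487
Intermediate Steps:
√(2260664 + 567581)/m + (733 + 61*961)/(-4382784) = √(2260664 + 567581)/818206 + (733 + 61*961)/(-4382784) = √2828245*(1/818206) + (733 + 58621)*(-1/4382784) = √2828245/818206 + 59354*(-1/4382784) = √2828245/818206 - 29677/2191392 = -29677/2191392 + √2828245/818206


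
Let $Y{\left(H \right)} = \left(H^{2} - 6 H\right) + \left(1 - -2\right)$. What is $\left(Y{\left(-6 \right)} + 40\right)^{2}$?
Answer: $13225$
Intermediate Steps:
$Y{\left(H \right)} = 3 + H^{2} - 6 H$ ($Y{\left(H \right)} = \left(H^{2} - 6 H\right) + \left(1 + 2\right) = \left(H^{2} - 6 H\right) + 3 = 3 + H^{2} - 6 H$)
$\left(Y{\left(-6 \right)} + 40\right)^{2} = \left(\left(3 + \left(-6\right)^{2} - -36\right) + 40\right)^{2} = \left(\left(3 + 36 + 36\right) + 40\right)^{2} = \left(75 + 40\right)^{2} = 115^{2} = 13225$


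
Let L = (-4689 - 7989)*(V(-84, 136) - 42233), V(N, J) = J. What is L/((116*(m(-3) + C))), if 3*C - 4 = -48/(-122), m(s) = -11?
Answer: -48834077589/101210 ≈ -4.8250e+5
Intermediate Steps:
C = 268/183 (C = 4/3 + (-48/(-122))/3 = 4/3 + (-48*(-1/122))/3 = 4/3 + (⅓)*(24/61) = 4/3 + 8/61 = 268/183 ≈ 1.4645)
L = 533705766 (L = (-4689 - 7989)*(136 - 42233) = -12678*(-42097) = 533705766)
L/((116*(m(-3) + C))) = 533705766/((116*(-11 + 268/183))) = 533705766/((116*(-1745/183))) = 533705766/(-202420/183) = 533705766*(-183/202420) = -48834077589/101210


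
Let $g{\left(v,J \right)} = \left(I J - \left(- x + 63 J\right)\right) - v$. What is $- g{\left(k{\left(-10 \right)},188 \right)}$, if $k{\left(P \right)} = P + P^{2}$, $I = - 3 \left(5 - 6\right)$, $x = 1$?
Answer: $11369$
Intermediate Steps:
$I = 3$ ($I = \left(-3\right) \left(-1\right) = 3$)
$g{\left(v,J \right)} = 1 - v - 60 J$ ($g{\left(v,J \right)} = \left(3 J - \left(-1 + 63 J\right)\right) - v = \left(1 - 60 J\right) - v = 1 - v - 60 J$)
$- g{\left(k{\left(-10 \right)},188 \right)} = - (1 - - 10 \left(1 - 10\right) - 11280) = - (1 - \left(-10\right) \left(-9\right) - 11280) = - (1 - 90 - 11280) = \left(-1\right) \left(-11369\right) = 11369$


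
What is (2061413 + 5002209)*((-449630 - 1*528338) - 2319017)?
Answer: -23288655779670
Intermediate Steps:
(2061413 + 5002209)*((-449630 - 1*528338) - 2319017) = 7063622*((-449630 - 528338) - 2319017) = 7063622*(-977968 - 2319017) = 7063622*(-3296985) = -23288655779670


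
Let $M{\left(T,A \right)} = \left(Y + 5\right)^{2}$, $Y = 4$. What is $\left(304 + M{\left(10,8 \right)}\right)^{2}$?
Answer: $148225$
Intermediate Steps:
$M{\left(T,A \right)} = 81$ ($M{\left(T,A \right)} = \left(4 + 5\right)^{2} = 9^{2} = 81$)
$\left(304 + M{\left(10,8 \right)}\right)^{2} = \left(304 + 81\right)^{2} = 385^{2} = 148225$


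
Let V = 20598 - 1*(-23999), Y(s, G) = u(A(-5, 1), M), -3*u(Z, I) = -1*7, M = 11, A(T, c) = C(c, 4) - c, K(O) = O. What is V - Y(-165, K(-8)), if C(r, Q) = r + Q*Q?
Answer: 133784/3 ≈ 44595.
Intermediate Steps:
C(r, Q) = r + Q²
A(T, c) = 16 (A(T, c) = (c + 4²) - c = (c + 16) - c = (16 + c) - c = 16)
u(Z, I) = 7/3 (u(Z, I) = -(-1)*7/3 = -⅓*(-7) = 7/3)
Y(s, G) = 7/3
V = 44597 (V = 20598 + 23999 = 44597)
V - Y(-165, K(-8)) = 44597 - 1*7/3 = 44597 - 7/3 = 133784/3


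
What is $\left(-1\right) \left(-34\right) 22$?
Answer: $748$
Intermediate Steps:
$\left(-1\right) \left(-34\right) 22 = 34 \cdot 22 = 748$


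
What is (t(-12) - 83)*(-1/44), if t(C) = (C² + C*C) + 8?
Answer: -213/44 ≈ -4.8409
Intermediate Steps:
t(C) = 8 + 2*C² (t(C) = (C² + C²) + 8 = 2*C² + 8 = 8 + 2*C²)
(t(-12) - 83)*(-1/44) = ((8 + 2*(-12)²) - 83)*(-1/44) = ((8 + 2*144) - 83)*(-1*1/44) = ((8 + 288) - 83)*(-1/44) = (296 - 83)*(-1/44) = 213*(-1/44) = -213/44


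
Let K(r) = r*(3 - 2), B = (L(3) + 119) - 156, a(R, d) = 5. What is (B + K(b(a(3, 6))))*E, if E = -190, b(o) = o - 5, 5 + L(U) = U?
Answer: 7410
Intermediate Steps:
L(U) = -5 + U
b(o) = -5 + o
B = -39 (B = ((-5 + 3) + 119) - 156 = (-2 + 119) - 156 = 117 - 156 = -39)
K(r) = r (K(r) = r*1 = r)
(B + K(b(a(3, 6))))*E = (-39 + (-5 + 5))*(-190) = (-39 + 0)*(-190) = -39*(-190) = 7410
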